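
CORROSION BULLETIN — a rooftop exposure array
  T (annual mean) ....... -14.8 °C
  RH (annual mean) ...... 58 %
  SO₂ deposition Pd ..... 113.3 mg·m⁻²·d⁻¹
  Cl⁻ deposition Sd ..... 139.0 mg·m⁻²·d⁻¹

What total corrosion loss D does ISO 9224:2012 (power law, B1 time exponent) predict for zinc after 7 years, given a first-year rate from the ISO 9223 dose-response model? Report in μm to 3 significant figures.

zinc: f(T) = +0.038·(T−10) [T≤10 °C] = -0.9424
  SO₂ term: 0.0129·113.3^0.44·exp(0.046·58-0.9424) = 0.5806
  Cl⁻ term: 0.0175·139.0^0.57·exp(0.008·58+0.085·-14.8) = 0.1317
  r_corr = 0.5806 + 0.1317 = 0.7123 μm/a
Long-term exponent b (ISO 9224 Table 2, B1) = 0.813
  D(7) = 0.7123 × 7^0.813 = 0.7123 × 4.865 = 3.465 μm

D(7) = 3.47 μm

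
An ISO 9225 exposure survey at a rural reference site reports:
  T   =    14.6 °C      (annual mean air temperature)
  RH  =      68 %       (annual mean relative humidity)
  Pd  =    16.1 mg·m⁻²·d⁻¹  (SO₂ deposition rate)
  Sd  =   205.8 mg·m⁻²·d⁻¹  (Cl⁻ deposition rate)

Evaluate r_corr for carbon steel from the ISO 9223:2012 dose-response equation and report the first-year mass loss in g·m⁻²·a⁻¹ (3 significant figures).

carbon steel: f(T) = -0.054·(T−10) [T>10 °C] = -0.2484
  Pd branch = 1.77·Pd^0.52·e^(0.02·RH+f) = 22.82 μm/a
  Sd branch = 0.102·Sd^0.62·e^(0.033·RH+0.04·T) = 46.89 μm/a
  r_corr = 22.82 + 46.89 = 69.71 μm/a
Convert to mass loss: 69.71 μm/a × 7.85 g/cm³ = 547.2 g·m⁻²·a⁻¹

r_corr = 547 g·m⁻²·a⁻¹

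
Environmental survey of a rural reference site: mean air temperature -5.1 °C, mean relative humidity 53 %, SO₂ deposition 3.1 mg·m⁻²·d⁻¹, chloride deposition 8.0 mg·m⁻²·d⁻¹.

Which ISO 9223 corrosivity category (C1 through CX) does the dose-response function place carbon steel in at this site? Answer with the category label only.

carbon steel: T≤10 °C ⇒ hinge +0.150·(-5.1−10) = -2.2650
  sulphur-dioxide contribution → 0.9553 μm/a
  chloride contribution → 1.736 μm/a
  total first-year rate 2.691 μm/a
Category bounds: 1.3…25 μm/a bracket r_corr ⇒ C2

C2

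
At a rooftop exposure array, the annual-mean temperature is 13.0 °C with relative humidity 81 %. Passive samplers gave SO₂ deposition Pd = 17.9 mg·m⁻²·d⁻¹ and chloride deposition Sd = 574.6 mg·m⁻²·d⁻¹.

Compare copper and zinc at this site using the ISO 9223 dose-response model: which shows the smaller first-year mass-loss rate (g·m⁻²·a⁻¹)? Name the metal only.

copper: temperature factor f = -0.080·(3.0) = -0.2400
  SO₂ term: 0.0053·17.9^0.26·exp(0.059·81-0.2400) = 1.05
  Cl⁻ term: 0.01025·574.6^0.27·exp(0.036·81+0.049·13.0) = 1.99
  r_corr = 1.05 + 1.99 = 3.04 μm/a
  mass loss = 3.04 μm/a × 8.96 g/cm³ = 27.24 g·m⁻²·a⁻¹
zinc: temperature factor f = -0.071·(3.0) = -0.2130
  SO₂ term: 0.0129·17.9^0.44·exp(0.046·81-0.2130) = 1.54
  Sd branch = 0.0175·Sd^0.57·e^(0.008·RH+0.085·T) = 3.777 μm/a
  r_corr = 1.54 + 3.777 = 5.317 μm/a
  mass loss = 5.317 μm/a × 7.14 g/cm³ = 37.97 g·m⁻²·a⁻¹
Ordering by g·m⁻²·a⁻¹: zinc (38) > copper (27.2)

copper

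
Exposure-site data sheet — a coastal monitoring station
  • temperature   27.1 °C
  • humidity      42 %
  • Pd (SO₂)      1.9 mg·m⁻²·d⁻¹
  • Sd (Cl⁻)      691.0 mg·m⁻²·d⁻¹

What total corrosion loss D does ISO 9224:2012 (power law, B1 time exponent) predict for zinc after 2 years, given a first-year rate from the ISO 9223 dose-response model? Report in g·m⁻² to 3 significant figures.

zinc: f(T) = -0.071·(T−10) [T>10 °C] = -1.2141
  Pd branch = 0.0129·Pd^0.44·e^(0.046·RH+f) = 0.03508 μm/a
  Sd branch = 0.0175·Sd^0.57·e^(0.008·RH+0.085·T) = 10.18 μm/a
  r_corr = 0.03508 + 10.18 = 10.22 μm/a
ISO 9224: D(t) = r_corr · t^b with b = 0.813 (zinc, B1)
  D(2) = 10.22 × 2^0.813 = 10.22 × 1.757 = 17.95 μm
  Mass loss = 17.95 μm × 7.14 g/cm³ = 128.2 g·m⁻²

D(2) = 128 g·m⁻²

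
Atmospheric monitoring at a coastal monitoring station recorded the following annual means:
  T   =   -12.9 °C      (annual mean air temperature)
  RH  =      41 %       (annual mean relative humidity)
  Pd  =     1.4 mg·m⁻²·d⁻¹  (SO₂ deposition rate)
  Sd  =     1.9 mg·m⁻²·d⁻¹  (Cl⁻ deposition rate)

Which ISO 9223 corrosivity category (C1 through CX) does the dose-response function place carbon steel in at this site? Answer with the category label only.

carbon steel: T≤10 °C ⇒ hinge +0.150·(-12.9−10) = -3.4350
  Pd branch = 1.77·Pd^0.52·e^(0.02·RH+f) = 0.1543 μm/a
  Cl⁻ term: 0.102·1.9^0.62·exp(0.033·41+0.04·-12.9) = 0.3507
  r_corr = 0.1543 + 0.3507 = 0.505 μm/a
ISO 9223 Table 2 (carbon steel): 0 < 0.505 ≤ 1.3 μm/a ⇒ C1

C1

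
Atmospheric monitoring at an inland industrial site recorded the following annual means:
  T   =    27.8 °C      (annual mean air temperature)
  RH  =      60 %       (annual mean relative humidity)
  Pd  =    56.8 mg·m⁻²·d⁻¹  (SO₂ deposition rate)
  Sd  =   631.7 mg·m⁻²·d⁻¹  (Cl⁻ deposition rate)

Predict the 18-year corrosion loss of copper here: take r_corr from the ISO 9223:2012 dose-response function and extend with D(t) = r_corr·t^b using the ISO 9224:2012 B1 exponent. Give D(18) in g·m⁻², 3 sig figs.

copper: temperature factor f = -0.080·(17.8) = -1.4240
  SO₂ term: 0.0053·56.8^0.26·exp(0.059·60-1.4240) = 0.1257
  Cl⁻ term: 0.01025·631.7^0.27·exp(0.036·60+0.049·27.8) = 1.979
  sum: 0.1257 + 1.979 → r_corr = 2.105 μm/a
Power-law: D(18) = r_corr · 18^0.667
  D(18) = 2.105 × 18^0.667 = 2.105 × 6.875 = 14.47 μm
  Mass loss = 14.47 μm × 8.96 g/cm³ = 129.7 g·m⁻²

D(18) = 130 g·m⁻²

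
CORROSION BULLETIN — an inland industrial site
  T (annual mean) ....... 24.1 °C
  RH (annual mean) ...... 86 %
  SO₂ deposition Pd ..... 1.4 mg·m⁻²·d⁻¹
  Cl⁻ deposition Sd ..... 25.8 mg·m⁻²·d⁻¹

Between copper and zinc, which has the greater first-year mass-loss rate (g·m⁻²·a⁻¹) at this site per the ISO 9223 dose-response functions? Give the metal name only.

copper: T>10 °C ⇒ hinge -0.080·(24.1−10) = -1.1280
  Pd branch = 0.0053·Pd^0.26·e^(0.059·RH+f) = 0.2992 μm/a
  Cl⁻ term: 0.01025·25.8^0.27·exp(0.036·86+0.049·24.1) = 1.775
  r_corr = 0.2992 + 1.775 = 2.075 μm/a
  mass loss = 2.075 μm/a × 8.96 g/cm³ = 18.59 g·m⁻²·a⁻¹
zinc: f(T) = -0.071·(T−10) [T>10 °C] = -1.0011
  SO₂ term: 0.0129·1.4^0.44·exp(0.046·86-1.0011) = 0.2872
  Cl⁻ term: 0.0175·25.8^0.57·exp(0.008·86+0.085·24.1) = 1.722
  sum: 0.2872 + 1.722 → r_corr = 2.009 μm/a
  mass loss = 2.009 μm/a × 7.14 g/cm³ = 14.35 g·m⁻²·a⁻¹
Ordering by g·m⁻²·a⁻¹: copper (18.6) > zinc (14.3)

copper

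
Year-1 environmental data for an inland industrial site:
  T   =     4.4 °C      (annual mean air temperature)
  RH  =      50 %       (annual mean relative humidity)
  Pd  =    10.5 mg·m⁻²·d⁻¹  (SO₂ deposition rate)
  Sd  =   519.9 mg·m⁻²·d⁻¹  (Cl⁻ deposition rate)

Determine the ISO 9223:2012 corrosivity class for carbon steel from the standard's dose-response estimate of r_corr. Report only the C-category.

carbon steel: f(T) = +0.150·(T−10) [T≤10 °C] = -0.8400
  SO₂ term: 1.77·10.5^0.52·exp(0.02·50-0.8400) = 7.055
  Cl⁻ term: 0.102·519.9^0.62·exp(0.033·50+0.04·4.4) = 30.58
  r_corr = 7.055 + 30.58 = 37.64 μm/a
ISO 9223 Table 2 (carbon steel): 25 < 37.6 ≤ 50 μm/a ⇒ C3

C3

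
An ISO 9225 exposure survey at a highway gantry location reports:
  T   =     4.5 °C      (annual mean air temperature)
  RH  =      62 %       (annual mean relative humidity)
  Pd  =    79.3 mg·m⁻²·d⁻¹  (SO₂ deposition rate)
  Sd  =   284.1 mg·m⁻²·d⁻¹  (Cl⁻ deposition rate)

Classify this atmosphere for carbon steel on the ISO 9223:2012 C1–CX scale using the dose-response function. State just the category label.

C4

carbon steel: temperature factor f = +0.150·(-5.5) = -0.8250
  Pd branch = 1.77·Pd^0.52·e^(0.02·RH+f) = 26.05 μm/a
  Cl⁻ term: 0.102·284.1^0.62·exp(0.033·62+0.04·4.5) = 31.37
  r_corr = 26.05 + 31.37 = 57.42 μm/a
ISO 9223 Table 2 (carbon steel): 50 < 57.4 ≤ 80 μm/a ⇒ C4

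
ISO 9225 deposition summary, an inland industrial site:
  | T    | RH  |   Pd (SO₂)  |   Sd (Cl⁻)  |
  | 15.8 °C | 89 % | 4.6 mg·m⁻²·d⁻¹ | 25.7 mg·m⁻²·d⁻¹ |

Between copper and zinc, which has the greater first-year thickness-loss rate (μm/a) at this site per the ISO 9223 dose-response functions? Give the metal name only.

copper

copper: T>10 °C ⇒ hinge -0.080·(15.8−10) = -0.4640
  SO₂ term: 0.0053·4.6^0.26·exp(0.059·89-0.4640) = 0.9453
  Cl⁻ term: 0.01025·25.7^0.27·exp(0.036·89+0.049·15.8) = 1.316
  sum: 0.9453 + 1.316 → r_corr = 2.261 μm/a
zinc: temperature factor f = -0.071·(5.8) = -0.4118
  Pd branch = 0.0129·Pd^0.44·e^(0.046·RH+f) = 1.003 μm/a
  Sd branch = 0.0175·Sd^0.57·e^(0.008·RH+0.085·T) = 0.8693 μm/a
  sum: 1.003 + 0.8693 → r_corr = 1.872 μm/a
Ordering by μm/a: copper (2.26) > zinc (1.87)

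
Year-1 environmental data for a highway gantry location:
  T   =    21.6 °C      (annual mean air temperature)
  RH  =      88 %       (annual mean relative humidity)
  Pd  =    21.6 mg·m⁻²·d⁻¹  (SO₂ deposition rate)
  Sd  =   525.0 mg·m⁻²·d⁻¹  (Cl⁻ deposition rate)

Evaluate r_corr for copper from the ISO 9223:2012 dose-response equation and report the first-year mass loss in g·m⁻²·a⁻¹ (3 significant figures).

copper: T>10 °C ⇒ hinge -0.080·(21.6−10) = -0.9280
  SO₂ term: 0.0053·21.6^0.26·exp(0.059·88-0.9280) = 0.8377
  Sd branch = 0.01025·Sd^0.27·e^(0.036·RH+0.049·T) = 3.808 μm/a
  sum: 0.8377 + 3.808 → r_corr = 4.645 μm/a
Convert to mass loss: 4.645 μm/a × 8.96 g/cm³ = 41.62 g·m⁻²·a⁻¹

r_corr = 41.6 g·m⁻²·a⁻¹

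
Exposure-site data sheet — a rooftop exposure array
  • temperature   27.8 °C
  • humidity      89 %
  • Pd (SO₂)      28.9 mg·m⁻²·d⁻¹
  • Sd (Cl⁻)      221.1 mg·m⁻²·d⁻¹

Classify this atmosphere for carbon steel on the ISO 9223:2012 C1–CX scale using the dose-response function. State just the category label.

carbon steel: T>10 °C ⇒ hinge -0.054·(27.8−10) = -0.9612
  SO₂ term: 1.77·28.9^0.52·exp(0.02·89-0.9612) = 23.08
  Sd branch = 0.102·Sd^0.62·e^(0.033·RH+0.04·T) = 166.2 μm/a
  sum: 23.08 + 166.2 → r_corr = 189.3 μm/a
189 μm/a falls in (80, 200] for carbon steel → category C5

C5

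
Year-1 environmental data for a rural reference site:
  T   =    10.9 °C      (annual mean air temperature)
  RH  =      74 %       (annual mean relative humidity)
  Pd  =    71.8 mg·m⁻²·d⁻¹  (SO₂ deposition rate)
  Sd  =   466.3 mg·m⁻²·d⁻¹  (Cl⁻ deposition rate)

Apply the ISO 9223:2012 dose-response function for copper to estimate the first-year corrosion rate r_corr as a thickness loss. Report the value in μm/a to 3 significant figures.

copper: T>10 °C ⇒ hinge -0.080·(10.9−10) = -0.0720
  SO₂ term: 0.0053·71.8^0.26·exp(0.059·74-0.0720) = 1.18
  Sd branch = 0.01025·Sd^0.27·e^(0.036·RH+0.049·T) = 1.319 μm/a
  sum: 1.18 + 1.319 → r_corr = 2.498 μm/a

r_corr = 2.50 μm/a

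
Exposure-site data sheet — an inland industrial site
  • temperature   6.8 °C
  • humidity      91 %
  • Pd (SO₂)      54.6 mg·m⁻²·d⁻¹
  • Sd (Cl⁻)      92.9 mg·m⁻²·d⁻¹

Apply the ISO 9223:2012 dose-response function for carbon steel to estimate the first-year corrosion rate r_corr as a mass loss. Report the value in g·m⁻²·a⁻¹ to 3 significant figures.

carbon steel: T≤10 °C ⇒ hinge +0.150·(6.8−10) = -0.4800
  SO₂ term: 1.77·54.6^0.52·exp(0.02·91-0.4800) = 54.11
  Sd branch = 0.102·Sd^0.62·e^(0.033·RH+0.04·T) = 44.78 μm/a
  r_corr = 54.11 + 44.78 = 98.89 μm/a
Convert to mass loss: 98.89 μm/a × 7.85 g/cm³ = 776.3 g·m⁻²·a⁻¹

r_corr = 776 g·m⁻²·a⁻¹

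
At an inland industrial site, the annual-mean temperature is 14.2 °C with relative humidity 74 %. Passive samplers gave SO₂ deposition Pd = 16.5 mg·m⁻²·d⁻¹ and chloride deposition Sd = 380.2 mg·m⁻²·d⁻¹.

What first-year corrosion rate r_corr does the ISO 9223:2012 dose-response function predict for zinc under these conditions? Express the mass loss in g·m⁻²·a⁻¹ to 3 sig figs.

r_corr = 29.4 g·m⁻²·a⁻¹

zinc: T>10 °C ⇒ hinge -0.071·(14.2−10) = -0.2982
  sulphur-dioxide contribution → 0.9888 μm/a
  chloride contribution → 3.126 μm/a
  ⇒ r_corr(zinc) = 4.114 μm/a
Convert to mass loss: 4.114 μm/a × 7.14 g/cm³ = 29.38 g·m⁻²·a⁻¹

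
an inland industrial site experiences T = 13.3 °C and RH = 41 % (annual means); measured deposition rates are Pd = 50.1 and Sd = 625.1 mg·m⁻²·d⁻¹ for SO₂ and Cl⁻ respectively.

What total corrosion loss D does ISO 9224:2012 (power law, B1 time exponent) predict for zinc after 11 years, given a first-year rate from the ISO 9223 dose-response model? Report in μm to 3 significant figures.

D(11) = 23.4 μm

zinc: T>10 °C ⇒ hinge -0.071·(13.3−10) = -0.2343
  SO₂ term: 0.0129·50.1^0.44·exp(0.046·41-0.2343) = 0.3766
  Sd branch = 0.0175·Sd^0.57·e^(0.008·RH+0.085·T) = 2.952 μm/a
  r_corr = 0.3766 + 2.952 = 3.329 μm/a
Power-law: D(11) = r_corr · 11^0.813
  D(11) = 3.329 × 11^0.813 = 3.329 × 7.025 = 23.39 μm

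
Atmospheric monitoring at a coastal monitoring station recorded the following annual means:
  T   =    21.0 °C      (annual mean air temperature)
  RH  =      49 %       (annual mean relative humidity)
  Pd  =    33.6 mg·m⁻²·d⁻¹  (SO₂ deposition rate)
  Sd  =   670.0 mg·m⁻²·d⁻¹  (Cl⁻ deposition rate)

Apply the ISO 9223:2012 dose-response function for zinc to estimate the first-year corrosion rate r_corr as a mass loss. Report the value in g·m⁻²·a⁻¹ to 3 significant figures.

zinc: temperature factor f = -0.071·(11.0) = -0.7810
  SO₂ term: 0.0129·33.6^0.44·exp(0.046·49-0.7810) = 0.2642
  Cl⁻ term: 0.0175·670.0^0.57·exp(0.008·49+0.085·21.0) = 6.3
  r_corr = 0.2642 + 6.3 = 6.564 μm/a
Convert to mass loss: 6.564 μm/a × 7.14 g/cm³ = 46.87 g·m⁻²·a⁻¹

r_corr = 46.9 g·m⁻²·a⁻¹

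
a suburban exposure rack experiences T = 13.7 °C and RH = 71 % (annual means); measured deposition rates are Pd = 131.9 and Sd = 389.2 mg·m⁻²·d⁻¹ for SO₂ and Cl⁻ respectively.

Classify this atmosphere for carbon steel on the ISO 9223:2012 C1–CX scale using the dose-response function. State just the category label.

C5

carbon steel: T>10 °C ⇒ hinge -0.054·(13.7−10) = -0.1998
  sulphur-dioxide contribution → 75.93 μm/a
  chloride contribution → 74.14 μm/a
  ⇒ r_corr(carbon steel) = 150.1 μm/a
150 μm/a falls in (80, 200] for carbon steel → category C5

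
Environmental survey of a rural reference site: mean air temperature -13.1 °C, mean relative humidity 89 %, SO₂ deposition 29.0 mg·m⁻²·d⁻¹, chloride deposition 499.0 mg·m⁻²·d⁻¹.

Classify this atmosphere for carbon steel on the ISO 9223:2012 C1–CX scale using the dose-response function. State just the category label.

C4

carbon steel: temperature factor f = +0.150·(-23.1) = -3.4650
  SO₂ term: 1.77·29.0^0.52·exp(0.02·89-3.4650) = 1.891
  Cl⁻ term: 0.102·499.0^0.62·exp(0.033·89+0.04·-13.1) = 53.63
  sum: 1.891 + 53.63 → r_corr = 55.52 μm/a
Category bounds: 50…80 μm/a bracket r_corr ⇒ C4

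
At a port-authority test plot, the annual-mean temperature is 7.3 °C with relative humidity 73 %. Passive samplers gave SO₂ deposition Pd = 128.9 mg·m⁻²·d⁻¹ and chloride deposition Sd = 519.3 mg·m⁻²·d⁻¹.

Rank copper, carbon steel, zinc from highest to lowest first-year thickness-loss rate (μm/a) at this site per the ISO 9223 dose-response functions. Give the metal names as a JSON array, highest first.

copper: f(T) = +0.126·(T−10) [T≤10 °C] = -0.3402
  SO₂ term: 0.0053·128.9^0.26·exp(0.059·73-0.3402) = 0.9901
  Sd branch = 0.01025·Sd^0.27·e^(0.036·RH+0.049·T) = 1.098 μm/a
  r_corr = 0.9901 + 1.098 = 2.088 μm/a
carbon steel: T≤10 °C ⇒ hinge +0.150·(7.3−10) = -0.4050
  Pd branch = 1.77·Pd^0.52·e^(0.02·RH+f) = 63.6 μm/a
  Sd branch = 0.102·Sd^0.62·e^(0.033·RH+0.04·T) = 73.31 μm/a
  r_corr = 63.6 + 73.31 = 136.9 μm/a
zinc: T≤10 °C ⇒ hinge +0.038·(7.3−10) = -0.1026
  SO₂ term: 0.0129·128.9^0.44·exp(0.046·73-0.1026) = 2.837
  Sd branch = 0.0175·Sd^0.57·e^(0.008·RH+0.085·T) = 2.06 μm/a
  r_corr = 2.837 + 2.06 = 4.898 μm/a
Ordering by μm/a: carbon steel (137) > zinc (4.9) > copper (2.09)

["carbon steel", "zinc", "copper"]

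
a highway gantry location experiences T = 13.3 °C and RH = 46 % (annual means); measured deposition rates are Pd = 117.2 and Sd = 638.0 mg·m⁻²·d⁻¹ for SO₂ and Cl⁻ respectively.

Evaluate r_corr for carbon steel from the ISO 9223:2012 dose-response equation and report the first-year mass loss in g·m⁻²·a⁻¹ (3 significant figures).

carbon steel: f(T) = -0.054·(T−10) [T>10 °C] = -0.1782
  Pd branch = 1.77·Pd^0.52·e^(0.02·RH+f) = 44.26 μm/a
  Cl⁻ term: 0.102·638.0^0.62·exp(0.033·46+0.04·13.3) = 43.44
  sum: 44.26 + 43.44 → r_corr = 87.7 μm/a
Convert to mass loss: 87.7 μm/a × 7.85 g/cm³ = 688.4 g·m⁻²·a⁻¹

r_corr = 688 g·m⁻²·a⁻¹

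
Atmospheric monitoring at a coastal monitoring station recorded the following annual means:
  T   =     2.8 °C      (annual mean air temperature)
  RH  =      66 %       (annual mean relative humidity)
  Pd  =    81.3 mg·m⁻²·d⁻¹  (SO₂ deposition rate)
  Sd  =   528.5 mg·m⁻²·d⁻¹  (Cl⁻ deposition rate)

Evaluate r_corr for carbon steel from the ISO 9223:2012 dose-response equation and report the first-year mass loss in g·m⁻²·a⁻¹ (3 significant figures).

r_corr = 560 g·m⁻²·a⁻¹

carbon steel: f(T) = +0.150·(T−10) [T≤10 °C] = -1.0800
  SO₂ term: 1.77·81.3^0.52·exp(0.02·66-1.0800) = 22.15
  Cl⁻ term: 0.102·528.5^0.62·exp(0.033·66+0.04·2.8) = 49.14
  r_corr = 22.15 + 49.14 = 71.29 μm/a
Convert to mass loss: 71.29 μm/a × 7.85 g/cm³ = 559.6 g·m⁻²·a⁻¹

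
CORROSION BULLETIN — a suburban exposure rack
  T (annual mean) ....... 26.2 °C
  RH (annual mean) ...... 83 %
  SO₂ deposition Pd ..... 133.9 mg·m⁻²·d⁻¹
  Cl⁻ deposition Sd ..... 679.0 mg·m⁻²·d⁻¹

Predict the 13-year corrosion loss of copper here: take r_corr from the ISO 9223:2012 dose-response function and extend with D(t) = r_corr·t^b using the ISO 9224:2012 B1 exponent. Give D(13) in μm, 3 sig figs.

D(13) = 27.5 μm

copper: T>10 °C ⇒ hinge -0.080·(26.2−10) = -1.2960
  SO₂ term: 0.0053·133.9^0.26·exp(0.059·83-1.2960) = 0.6936
  Sd branch = 0.01025·Sd^0.27·e^(0.036·RH+0.049·T) = 4.271 μm/a
  r_corr = 0.6936 + 4.271 = 4.965 μm/a
Long-term exponent b (ISO 9224 Table 2, B1) = 0.667
  D(13) = 4.965 × 13^0.667 = 4.965 × 5.534 = 27.47 μm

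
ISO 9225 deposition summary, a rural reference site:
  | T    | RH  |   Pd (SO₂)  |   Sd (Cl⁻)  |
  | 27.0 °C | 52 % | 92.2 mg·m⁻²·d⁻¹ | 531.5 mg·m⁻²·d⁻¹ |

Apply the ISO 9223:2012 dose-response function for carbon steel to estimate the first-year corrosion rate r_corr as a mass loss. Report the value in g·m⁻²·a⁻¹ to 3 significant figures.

carbon steel: T>10 °C ⇒ hinge -0.054·(27.0−10) = -0.9180
  SO₂ term: 1.77·92.2^0.52·exp(0.02·52-0.9180) = 21.02
  Sd branch = 0.102·Sd^0.62·e^(0.033·RH+0.04·T) = 81.79 μm/a
  sum: 21.02 + 81.79 → r_corr = 102.8 μm/a
Convert to mass loss: 102.8 μm/a × 7.85 g/cm³ = 807.1 g·m⁻²·a⁻¹

r_corr = 807 g·m⁻²·a⁻¹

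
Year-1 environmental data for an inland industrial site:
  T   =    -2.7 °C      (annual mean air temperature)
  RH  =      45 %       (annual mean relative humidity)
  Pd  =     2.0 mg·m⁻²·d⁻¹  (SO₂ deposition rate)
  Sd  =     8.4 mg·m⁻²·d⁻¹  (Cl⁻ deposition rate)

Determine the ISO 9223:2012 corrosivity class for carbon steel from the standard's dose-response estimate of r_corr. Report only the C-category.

carbon steel: T≤10 °C ⇒ hinge +0.150·(-2.7−10) = -1.9050
  Pd branch = 1.77·Pd^0.52·e^(0.02·RH+f) = 0.9291 μm/a
  Sd branch = 0.102·Sd^0.62·e^(0.033·RH+0.04·T) = 1.512 μm/a
  r_corr = 0.9291 + 1.512 = 2.441 μm/a
ISO 9223 Table 2 (carbon steel): 1.3 < 2.44 ≤ 25 μm/a ⇒ C2

C2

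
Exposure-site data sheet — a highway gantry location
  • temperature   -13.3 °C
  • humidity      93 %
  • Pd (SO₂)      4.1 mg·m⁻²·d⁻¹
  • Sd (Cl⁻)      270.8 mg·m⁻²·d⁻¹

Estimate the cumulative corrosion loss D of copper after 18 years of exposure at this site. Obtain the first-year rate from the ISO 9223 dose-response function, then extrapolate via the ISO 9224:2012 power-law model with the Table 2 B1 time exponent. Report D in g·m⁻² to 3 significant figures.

D(18) = 48.5 g·m⁻²

copper: T≤10 °C ⇒ hinge +0.126·(-13.3−10) = -2.9358
  Pd branch = 0.0053·Pd^0.26·e^(0.059·RH+f) = 0.09808 μm/a
  Sd branch = 0.01025·Sd^0.27·e^(0.036·RH+0.049·T) = 0.6895 μm/a
  sum: 0.09808 + 0.6895 → r_corr = 0.7876 μm/a
Power-law: D(18) = r_corr · 18^0.667
  D(18) = 0.7876 × 18^0.667 = 0.7876 × 6.875 = 5.414 μm
  Mass loss = 5.414 μm × 8.96 g/cm³ = 48.51 g·m⁻²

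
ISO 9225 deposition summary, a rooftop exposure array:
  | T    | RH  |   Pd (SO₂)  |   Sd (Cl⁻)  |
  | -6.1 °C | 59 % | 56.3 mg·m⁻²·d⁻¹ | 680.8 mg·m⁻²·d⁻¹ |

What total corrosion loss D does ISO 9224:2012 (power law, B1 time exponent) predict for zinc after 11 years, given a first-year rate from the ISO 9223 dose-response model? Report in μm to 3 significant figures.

zinc: f(T) = +0.038·(T−10) [T≤10 °C] = -0.6118
  sulphur-dioxide contribution → 0.622 μm/a
  chloride contribution → 0.6881 μm/a
  total first-year rate 1.31 μm/a
Long-term exponent b (ISO 9224 Table 2, B1) = 0.813
  D(11) = 1.31 × 11^0.813 = 1.31 × 7.025 = 9.204 μm

D(11) = 9.20 μm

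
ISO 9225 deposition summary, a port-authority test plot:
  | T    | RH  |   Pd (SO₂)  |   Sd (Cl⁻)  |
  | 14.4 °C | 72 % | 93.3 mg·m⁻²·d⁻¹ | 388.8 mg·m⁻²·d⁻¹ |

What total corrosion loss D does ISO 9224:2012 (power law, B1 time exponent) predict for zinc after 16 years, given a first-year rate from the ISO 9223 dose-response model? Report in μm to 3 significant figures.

D(16) = 48.3 μm

zinc: temperature factor f = -0.071·(4.4) = -0.3124
  SO₂ term: 0.0129·93.3^0.44·exp(0.046·72-0.3124) = 1.906
  Sd branch = 0.0175·Sd^0.57·e^(0.008·RH+0.085·T) = 3.169 μm/a
  r_corr = 1.906 + 3.169 = 5.075 μm/a
Long-term exponent b (ISO 9224 Table 2, B1) = 0.813
  D(16) = 5.075 × 16^0.813 = 5.075 × 9.527 = 48.34 μm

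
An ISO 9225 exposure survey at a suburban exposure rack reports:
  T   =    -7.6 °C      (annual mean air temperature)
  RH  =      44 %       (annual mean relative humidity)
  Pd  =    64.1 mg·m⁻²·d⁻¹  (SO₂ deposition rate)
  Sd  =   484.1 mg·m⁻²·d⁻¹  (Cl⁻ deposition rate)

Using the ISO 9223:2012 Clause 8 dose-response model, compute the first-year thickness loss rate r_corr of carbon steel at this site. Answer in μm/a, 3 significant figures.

carbon steel: T≤10 °C ⇒ hinge +0.150·(-7.6−10) = -2.6400
  SO₂ term: 1.77·64.1^0.52·exp(0.02·44-2.6400) = 2.65
  Cl⁻ term: 0.102·484.1^0.62·exp(0.033·44+0.04·-7.6) = 14.85
  r_corr = 2.65 + 14.85 = 17.5 μm/a

r_corr = 17.5 μm/a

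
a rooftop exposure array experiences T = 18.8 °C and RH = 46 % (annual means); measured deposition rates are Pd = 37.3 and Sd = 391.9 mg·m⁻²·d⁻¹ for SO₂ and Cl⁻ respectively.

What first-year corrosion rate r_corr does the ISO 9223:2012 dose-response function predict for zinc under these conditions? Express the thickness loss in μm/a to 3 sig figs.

r_corr = 4.04 μm/a

zinc: f(T) = -0.071·(T−10) [T>10 °C] = -0.6248
  Pd branch = 0.0129·Pd^0.44·e^(0.046·RH+f) = 0.2817 μm/a
  Sd branch = 0.0175·Sd^0.57·e^(0.008·RH+0.085·T) = 3.758 μm/a
  sum: 0.2817 + 3.758 → r_corr = 4.04 μm/a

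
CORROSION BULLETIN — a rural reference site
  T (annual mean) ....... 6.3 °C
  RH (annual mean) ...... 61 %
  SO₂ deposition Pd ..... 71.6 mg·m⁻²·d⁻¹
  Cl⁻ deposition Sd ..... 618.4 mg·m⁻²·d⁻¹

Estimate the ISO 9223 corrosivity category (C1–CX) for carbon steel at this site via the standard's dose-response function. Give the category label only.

carbon steel: T≤10 °C ⇒ hinge +0.150·(6.3−10) = -0.5550
  Pd branch = 1.77·Pd^0.52·e^(0.02·RH+f) = 31.72 μm/a
  Cl⁻ term: 0.102·618.4^0.62·exp(0.033·61+0.04·6.3) = 52.83
  r_corr = 31.72 + 52.83 = 84.55 μm/a
ISO 9223 Table 2 (carbon steel): 80 < 84.5 ≤ 200 μm/a ⇒ C5

C5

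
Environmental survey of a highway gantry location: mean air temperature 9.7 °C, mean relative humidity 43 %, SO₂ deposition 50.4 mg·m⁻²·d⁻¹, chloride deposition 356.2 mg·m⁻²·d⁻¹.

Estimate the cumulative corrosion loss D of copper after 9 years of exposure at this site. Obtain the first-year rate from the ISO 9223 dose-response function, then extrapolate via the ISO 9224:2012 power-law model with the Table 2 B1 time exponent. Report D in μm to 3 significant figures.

D(9) = 2.41 μm

copper: temperature factor f = +0.126·(-0.3) = -0.0378
  Pd branch = 0.0053·Pd^0.26·e^(0.059·RH+f) = 0.1788 μm/a
  Sd branch = 0.01025·Sd^0.27·e^(0.036·RH+0.049·T) = 0.3788 μm/a
  sum: 0.1788 + 0.3788 → r_corr = 0.5576 μm/a
Power-law: D(9) = r_corr · 9^0.667
  D(9) = 0.5576 × 9^0.667 = 0.5576 × 4.33 = 2.414 μm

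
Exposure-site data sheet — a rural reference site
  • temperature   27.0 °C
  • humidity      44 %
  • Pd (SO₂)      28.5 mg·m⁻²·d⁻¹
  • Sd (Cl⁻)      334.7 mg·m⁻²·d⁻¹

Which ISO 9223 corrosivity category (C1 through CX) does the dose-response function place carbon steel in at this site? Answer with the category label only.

carbon steel: temperature factor f = -0.054·(17.0) = -0.9180
  SO₂ term: 1.77·28.5^0.52·exp(0.02·44-0.9180) = 9.727
  Cl⁻ term: 0.102·334.7^0.62·exp(0.033·44+0.04·27.0) = 47.15
  r_corr = 9.727 + 47.15 = 56.88 μm/a
56.9 μm/a falls in (50, 80] for carbon steel → category C4

C4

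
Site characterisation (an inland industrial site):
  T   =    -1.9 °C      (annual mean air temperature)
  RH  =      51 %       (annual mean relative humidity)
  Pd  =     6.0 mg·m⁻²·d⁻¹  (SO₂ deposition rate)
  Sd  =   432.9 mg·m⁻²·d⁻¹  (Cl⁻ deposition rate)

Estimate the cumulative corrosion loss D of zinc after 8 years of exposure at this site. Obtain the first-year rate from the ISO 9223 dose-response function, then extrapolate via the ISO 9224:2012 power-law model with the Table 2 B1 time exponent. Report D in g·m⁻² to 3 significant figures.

D(8) = 34.9 g·m⁻²

zinc: f(T) = +0.038·(T−10) [T≤10 °C] = -0.4522
  sulphur-dioxide contribution → 0.1886 μm/a
  chloride contribution → 0.7126 μm/a
  ⇒ r_corr(zinc) = 0.9011 μm/a
Power-law: D(8) = r_corr · 8^0.813
  D(8) = 0.9011 × 8^0.813 = 0.9011 × 5.423 = 4.887 μm
  Mass loss = 4.887 μm × 7.14 g/cm³ = 34.89 g·m⁻²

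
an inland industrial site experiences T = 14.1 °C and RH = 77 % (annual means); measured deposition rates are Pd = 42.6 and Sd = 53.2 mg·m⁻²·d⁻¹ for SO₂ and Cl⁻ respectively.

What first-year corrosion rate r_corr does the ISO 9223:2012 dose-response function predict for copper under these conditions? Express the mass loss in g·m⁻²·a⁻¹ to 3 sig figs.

r_corr = 17.1 g·m⁻²·a⁻¹

copper: f(T) = -0.080·(T−10) [T>10 °C] = -0.3280
  SO₂ term: 0.0053·42.6^0.26·exp(0.059·77-0.3280) = 0.9516
  Cl⁻ term: 0.01025·53.2^0.27·exp(0.036·77+0.049·14.1) = 0.9564
  sum: 0.9516 + 0.9564 → r_corr = 1.908 μm/a
Convert to mass loss: 1.908 μm/a × 8.96 g/cm³ = 17.1 g·m⁻²·a⁻¹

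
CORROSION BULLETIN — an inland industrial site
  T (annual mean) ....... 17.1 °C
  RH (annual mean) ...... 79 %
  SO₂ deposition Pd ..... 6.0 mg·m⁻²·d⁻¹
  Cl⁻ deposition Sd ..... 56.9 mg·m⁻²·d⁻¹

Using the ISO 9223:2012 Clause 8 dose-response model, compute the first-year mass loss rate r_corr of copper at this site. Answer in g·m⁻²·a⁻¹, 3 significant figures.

r_corr = 15.4 g·m⁻²·a⁻¹

copper: f(T) = -0.080·(T−10) [T>10 °C] = -0.5680
  sulphur-dioxide contribution → 0.506 μm/a
  chloride contribution → 1.212 μm/a
  total first-year rate 1.718 μm/a
Convert to mass loss: 1.718 μm/a × 8.96 g/cm³ = 15.4 g·m⁻²·a⁻¹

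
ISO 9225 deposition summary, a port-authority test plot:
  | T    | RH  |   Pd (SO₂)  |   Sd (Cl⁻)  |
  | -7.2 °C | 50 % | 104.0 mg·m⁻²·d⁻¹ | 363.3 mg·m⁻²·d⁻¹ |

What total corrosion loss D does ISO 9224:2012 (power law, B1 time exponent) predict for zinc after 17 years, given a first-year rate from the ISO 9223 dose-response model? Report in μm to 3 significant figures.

zinc: temperature factor f = +0.038·(-17.2) = -0.6536
  SO₂ term: 0.0129·104.0^0.44·exp(0.046·50-0.6536) = 0.5165
  Cl⁻ term: 0.0175·363.3^0.57·exp(0.008·50+0.085·-7.2) = 0.4077
  sum: 0.5165 + 0.4077 → r_corr = 0.9242 μm/a
Long-term exponent b (ISO 9224 Table 2, B1) = 0.813
  D(17) = 0.9242 × 17^0.813 = 0.9242 × 10.01 = 9.25 μm

D(17) = 9.25 μm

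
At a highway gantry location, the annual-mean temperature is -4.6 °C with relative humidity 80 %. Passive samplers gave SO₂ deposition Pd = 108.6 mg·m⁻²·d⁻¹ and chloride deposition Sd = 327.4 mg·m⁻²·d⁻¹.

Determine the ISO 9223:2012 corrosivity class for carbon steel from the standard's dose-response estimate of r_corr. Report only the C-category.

C4

carbon steel: f(T) = +0.150·(T−10) [T≤10 °C] = -2.1900
  sulphur-dioxide contribution → 11.23 μm/a
  chloride contribution → 43.11 μm/a
  total first-year rate 54.34 μm/a
ISO 9223 Table 2 (carbon steel): 50 < 54.3 ≤ 80 μm/a ⇒ C4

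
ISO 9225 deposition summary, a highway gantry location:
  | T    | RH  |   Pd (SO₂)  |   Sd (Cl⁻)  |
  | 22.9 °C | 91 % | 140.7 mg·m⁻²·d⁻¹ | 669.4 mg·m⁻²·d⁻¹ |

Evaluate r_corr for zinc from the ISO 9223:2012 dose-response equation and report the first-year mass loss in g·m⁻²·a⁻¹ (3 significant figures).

r_corr = 95.3 g·m⁻²·a⁻¹

zinc: temperature factor f = -0.071·(12.9) = -0.9159
  SO₂ term: 0.0129·140.7^0.44·exp(0.046·91-0.9159) = 2.992
  Sd branch = 0.0175·Sd^0.57·e^(0.008·RH+0.085·T) = 10.36 μm/a
  r_corr = 2.992 + 10.36 = 13.35 μm/a
Convert to mass loss: 13.35 μm/a × 7.14 g/cm³ = 95.31 g·m⁻²·a⁻¹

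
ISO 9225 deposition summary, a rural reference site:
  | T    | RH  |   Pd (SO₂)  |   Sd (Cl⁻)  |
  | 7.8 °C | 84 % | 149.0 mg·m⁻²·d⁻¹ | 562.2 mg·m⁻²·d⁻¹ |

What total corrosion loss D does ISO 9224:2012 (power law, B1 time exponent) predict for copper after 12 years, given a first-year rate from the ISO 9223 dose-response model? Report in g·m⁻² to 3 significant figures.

D(12) = 179 g·m⁻²

copper: f(T) = +0.126·(T−10) [T≤10 °C] = -0.2772
  Pd branch = 0.0053·Pd^0.26·e^(0.059·RH+f) = 2.095 μm/a
  Sd branch = 0.01025·Sd^0.27·e^(0.036·RH+0.049·T) = 1.708 μm/a
  sum: 2.095 + 1.708 → r_corr = 3.803 μm/a
Long-term exponent b (ISO 9224 Table 2, B1) = 0.667
  D(12) = 3.803 × 12^0.667 = 3.803 × 5.246 = 19.95 μm
  Mass loss = 19.95 μm × 8.96 g/cm³ = 178.8 g·m⁻²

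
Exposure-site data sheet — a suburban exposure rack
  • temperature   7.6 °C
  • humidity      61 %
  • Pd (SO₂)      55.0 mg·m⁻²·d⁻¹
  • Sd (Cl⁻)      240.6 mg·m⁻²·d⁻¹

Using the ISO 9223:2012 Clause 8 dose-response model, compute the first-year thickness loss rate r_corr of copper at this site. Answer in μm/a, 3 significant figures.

r_corr = 0.994 μm/a

copper: T≤10 °C ⇒ hinge +0.126·(7.6−10) = -0.3024
  Pd branch = 0.0053·Pd^0.26·e^(0.059·RH+f) = 0.4059 μm/a
  Cl⁻ term: 0.01025·240.6^0.27·exp(0.036·61+0.049·7.6) = 0.5876
  r_corr = 0.4059 + 0.5876 = 0.9936 μm/a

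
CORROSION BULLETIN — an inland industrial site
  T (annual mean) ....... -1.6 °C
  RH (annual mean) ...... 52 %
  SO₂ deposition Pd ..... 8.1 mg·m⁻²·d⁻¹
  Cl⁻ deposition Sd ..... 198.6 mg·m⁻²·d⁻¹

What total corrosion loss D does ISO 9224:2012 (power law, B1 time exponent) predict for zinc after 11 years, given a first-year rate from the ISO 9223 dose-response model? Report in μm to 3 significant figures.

D(11) = 4.92 μm

zinc: T≤10 °C ⇒ hinge +0.038·(-1.6−10) = -0.4408
  Pd branch = 0.0129·Pd^0.44·e^(0.046·RH+f) = 0.2279 μm/a
  Cl⁻ term: 0.0175·198.6^0.57·exp(0.008·52+0.085·-1.6) = 0.4726
  sum: 0.2279 + 0.4726 → r_corr = 0.7005 μm/a
ISO 9224: D(t) = r_corr · t^b with b = 0.813 (zinc, B1)
  D(11) = 0.7005 × 11^0.813 = 0.7005 × 7.025 = 4.921 μm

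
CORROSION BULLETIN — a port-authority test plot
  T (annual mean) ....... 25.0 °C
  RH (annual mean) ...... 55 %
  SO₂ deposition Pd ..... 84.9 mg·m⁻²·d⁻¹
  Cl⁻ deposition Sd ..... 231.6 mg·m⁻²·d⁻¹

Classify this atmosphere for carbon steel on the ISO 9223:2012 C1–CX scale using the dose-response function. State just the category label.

carbon steel: T>10 °C ⇒ hinge -0.054·(25.0−10) = -0.8100
  sulphur-dioxide contribution → 23.82 μm/a
  chloride contribution → 49.81 μm/a
  ⇒ r_corr(carbon steel) = 73.63 μm/a
Category bounds: 50…80 μm/a bracket r_corr ⇒ C4

C4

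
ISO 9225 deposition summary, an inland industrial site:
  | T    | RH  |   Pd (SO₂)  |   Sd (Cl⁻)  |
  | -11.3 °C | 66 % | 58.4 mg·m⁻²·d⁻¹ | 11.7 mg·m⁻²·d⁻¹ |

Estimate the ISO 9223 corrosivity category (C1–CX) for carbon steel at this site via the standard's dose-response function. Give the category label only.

carbon steel: f(T) = +0.150·(T−10) [T≤10 °C] = -3.1950
  Pd branch = 1.77·Pd^0.52·e^(0.02·RH+f) = 2.25 μm/a
  Cl⁻ term: 0.102·11.7^0.62·exp(0.033·66+0.04·-11.3) = 2.633
  r_corr = 2.25 + 2.633 = 4.883 μm/a
ISO 9223 Table 2 (carbon steel): 1.3 < 4.88 ≤ 25 μm/a ⇒ C2

C2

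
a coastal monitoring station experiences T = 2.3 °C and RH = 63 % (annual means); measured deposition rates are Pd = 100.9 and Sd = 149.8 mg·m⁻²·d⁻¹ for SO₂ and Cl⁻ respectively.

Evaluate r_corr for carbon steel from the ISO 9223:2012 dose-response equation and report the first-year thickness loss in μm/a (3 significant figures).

carbon steel: T≤10 °C ⇒ hinge +0.150·(2.3−10) = -1.1550
  sulphur-dioxide contribution → 21.66 μm/a
  chloride contribution → 19.97 μm/a
  total first-year rate 41.62 μm/a

r_corr = 41.6 μm/a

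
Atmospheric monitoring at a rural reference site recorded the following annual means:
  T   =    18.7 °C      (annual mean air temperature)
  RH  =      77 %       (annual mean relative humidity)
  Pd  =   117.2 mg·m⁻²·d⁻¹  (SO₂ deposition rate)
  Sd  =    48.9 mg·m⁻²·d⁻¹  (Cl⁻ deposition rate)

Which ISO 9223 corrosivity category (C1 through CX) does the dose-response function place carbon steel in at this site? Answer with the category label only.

carbon steel: temperature factor f = -0.054·(8.7) = -0.4698
  Pd branch = 1.77·Pd^0.52·e^(0.02·RH+f) = 61.46 μm/a
  Cl⁻ term: 0.102·48.9^0.62·exp(0.033·77+0.04·18.7) = 30.5
  sum: 61.46 + 30.5 → r_corr = 91.97 μm/a
Category bounds: 80…200 μm/a bracket r_corr ⇒ C5

C5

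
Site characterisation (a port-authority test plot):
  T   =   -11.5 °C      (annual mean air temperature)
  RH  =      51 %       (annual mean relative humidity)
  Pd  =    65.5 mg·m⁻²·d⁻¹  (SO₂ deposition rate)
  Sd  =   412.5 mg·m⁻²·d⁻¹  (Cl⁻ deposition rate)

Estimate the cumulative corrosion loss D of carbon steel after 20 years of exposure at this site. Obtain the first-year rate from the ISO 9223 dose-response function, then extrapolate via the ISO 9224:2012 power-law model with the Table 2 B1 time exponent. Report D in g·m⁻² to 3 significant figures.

carbon steel: T≤10 °C ⇒ hinge +0.150·(-11.5−10) = -3.2250
  SO₂ term: 1.77·65.5^0.52·exp(0.02·51-3.2250) = 1.717
  Sd branch = 0.102·Sd^0.62·e^(0.033·RH+0.04·T) = 14.5 μm/a
  r_corr = 1.717 + 14.5 = 16.22 μm/a
Power-law: D(20) = r_corr · 20^0.523
  D(20) = 16.22 × 20^0.523 = 16.22 × 4.791 = 77.69 μm
  Mass loss = 77.69 μm × 7.85 g/cm³ = 609.9 g·m⁻²

D(20) = 610 g·m⁻²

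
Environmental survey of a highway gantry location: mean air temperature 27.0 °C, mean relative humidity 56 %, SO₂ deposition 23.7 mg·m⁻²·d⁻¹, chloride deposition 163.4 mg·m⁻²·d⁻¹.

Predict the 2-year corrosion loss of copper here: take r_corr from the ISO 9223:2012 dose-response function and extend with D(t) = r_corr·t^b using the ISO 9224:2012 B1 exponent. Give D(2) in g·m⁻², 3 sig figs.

copper: temperature factor f = -0.080·(17.0) = -1.3600
  sulphur-dioxide contribution → 0.08433 μm/a
  chloride contribution → 1.144 μm/a
  ⇒ r_corr(copper) = 1.228 μm/a
Power-law: D(2) = r_corr · 2^0.667
  D(2) = 1.228 × 2^0.667 = 1.228 × 1.588 = 1.95 μm
  Mass loss = 1.95 μm × 8.96 g/cm³ = 17.47 g·m⁻²

D(2) = 17.5 g·m⁻²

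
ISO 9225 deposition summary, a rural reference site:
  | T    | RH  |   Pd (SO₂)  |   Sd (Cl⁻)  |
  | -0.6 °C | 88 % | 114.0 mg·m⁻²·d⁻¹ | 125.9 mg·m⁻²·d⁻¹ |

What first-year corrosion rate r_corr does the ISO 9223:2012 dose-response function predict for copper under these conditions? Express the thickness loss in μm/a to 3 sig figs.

copper: f(T) = +0.126·(T−10) [T≤10 °C] = -1.3356
  Pd branch = 0.0053·Pd^0.26·e^(0.059·RH+f) = 0.8588 μm/a
  Cl⁻ term: 0.01025·125.9^0.27·exp(0.036·88+0.049·-0.6) = 0.8726
  r_corr = 0.8588 + 0.8726 = 1.731 μm/a

r_corr = 1.73 μm/a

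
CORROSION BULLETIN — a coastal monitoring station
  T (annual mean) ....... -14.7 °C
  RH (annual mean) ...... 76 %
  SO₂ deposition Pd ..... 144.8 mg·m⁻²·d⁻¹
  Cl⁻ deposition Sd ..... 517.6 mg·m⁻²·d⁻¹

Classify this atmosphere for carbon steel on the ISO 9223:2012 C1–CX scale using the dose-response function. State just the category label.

C3

carbon steel: f(T) = +0.150·(T−10) [T≤10 °C] = -3.7050
  SO₂ term: 1.77·144.8^0.52·exp(0.02·76-3.7050) = 2.646
  Cl⁻ term: 0.102·517.6^0.62·exp(0.033·76+0.04·-14.7) = 33.51
  r_corr = 2.646 + 33.51 = 36.15 μm/a
ISO 9223 Table 2 (carbon steel): 25 < 36.2 ≤ 50 μm/a ⇒ C3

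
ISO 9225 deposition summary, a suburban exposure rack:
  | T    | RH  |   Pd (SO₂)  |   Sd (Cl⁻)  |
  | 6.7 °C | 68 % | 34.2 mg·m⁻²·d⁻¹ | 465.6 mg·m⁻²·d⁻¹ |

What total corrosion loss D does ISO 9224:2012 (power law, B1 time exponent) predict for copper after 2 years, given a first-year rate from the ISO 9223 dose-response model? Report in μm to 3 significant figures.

copper: T≤10 °C ⇒ hinge +0.126·(6.7−10) = -0.4158
  sulphur-dioxide contribution → 0.4841 μm/a
  chloride contribution → 0.8646 μm/a
  total first-year rate 1.349 μm/a
Power-law: D(2) = r_corr · 2^0.667
  D(2) = 1.349 × 2^0.667 = 1.349 × 1.588 = 2.141 μm

D(2) = 2.14 μm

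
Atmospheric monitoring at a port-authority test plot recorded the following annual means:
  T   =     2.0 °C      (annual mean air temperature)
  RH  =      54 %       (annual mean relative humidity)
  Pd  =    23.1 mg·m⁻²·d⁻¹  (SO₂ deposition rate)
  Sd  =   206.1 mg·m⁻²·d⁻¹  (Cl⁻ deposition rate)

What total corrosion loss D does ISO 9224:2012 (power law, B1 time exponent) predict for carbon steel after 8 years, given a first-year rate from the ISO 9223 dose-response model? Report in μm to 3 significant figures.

D(8) = 76.8 μm

carbon steel: T≤10 °C ⇒ hinge +0.150·(2.0−10) = -1.2000
  sulphur-dioxide contribution → 8.034 μm/a
  chloride contribution → 17.86 μm/a
  total first-year rate 25.9 μm/a
ISO 9224: D(t) = r_corr · t^b with b = 0.523 (carbon steel, B1)
  D(8) = 25.9 × 8^0.523 = 25.9 × 2.967 = 76.84 μm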